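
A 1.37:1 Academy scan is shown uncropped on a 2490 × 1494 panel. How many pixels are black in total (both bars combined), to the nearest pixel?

Since 1.370 < 1.667, the scan is height-limited.
The scan is 1494 × 1.370 ≈ 2046.7800 px wide.
Black = 2490 − 2046.7800 = 443.2200 px.
Bar area = 443.2200 × 1494 ≈ 662171 px.

662171 pixels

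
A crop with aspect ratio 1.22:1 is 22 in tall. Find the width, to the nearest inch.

27 in

22 × 1.220 = 26.84.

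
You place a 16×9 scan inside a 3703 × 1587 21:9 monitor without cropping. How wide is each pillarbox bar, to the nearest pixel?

441 px

16×9 (1.778) < 21:9 (2.333), so the scan fills the height.
That makes the image 2821.33 px wide (1587 × 16/9).
3703 − 2821.33 = 881.67 px of bars (440.83 each).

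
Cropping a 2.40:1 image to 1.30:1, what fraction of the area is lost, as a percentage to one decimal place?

1.30:1 is narrower than 2.40:1, so the crop keeps the full height and trims the width.
(1.300)/(2.400) ≈ 0.542 of the area survives, leaving 45.83% discarded.

45.8%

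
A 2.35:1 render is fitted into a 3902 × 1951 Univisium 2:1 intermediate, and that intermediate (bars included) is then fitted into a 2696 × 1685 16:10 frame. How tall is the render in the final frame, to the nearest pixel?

First fit — 2.35:1 into 3902×1951 spans the width: 3902.00 × 1660.43.
The Univisium 2:1 canvas is width-limited in 2696×1685, giving 2696.00 × 1348.00; scale factor 0.6909.
So the render's height is 1660.43 × 0.6909 ≈ 1147.23.

1147 px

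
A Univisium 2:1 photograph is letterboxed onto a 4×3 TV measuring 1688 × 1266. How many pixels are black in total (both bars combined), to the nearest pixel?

712336 pixels

Univisium 2:1 is wider than 4×3, so it spans the full width.
The photograph is 1688 × 1/2 ≈ 844.0000 px tall.
Black = 1266 − 844.0000 = 422.0000 px.
Across the 1688-px span: 422.0000 × 1688 ≈ 712336 px.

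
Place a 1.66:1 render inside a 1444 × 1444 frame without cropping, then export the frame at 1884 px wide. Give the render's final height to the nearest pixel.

1135 px

Fitted into 1444×1444, the render spans the width; its height is 1444 / 1.660 ≈ 869.88 px.
The frame scales by 1884/1444 = 1.3047; 869.88 × 1.3047 ≈ 1134.94 px.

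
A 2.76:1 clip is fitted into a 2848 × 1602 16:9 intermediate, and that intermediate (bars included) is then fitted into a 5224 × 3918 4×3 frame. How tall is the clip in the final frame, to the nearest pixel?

2.76:1 in 2848×1602: fills the width, so the clip is 2848.00 × 1031.88.
The 16:9 canvas is width-limited in 5224×3918, giving 5224.00 × 2938.50; scale factor 1.8343.
So the clip's height is 1031.88 × 1.8343 ≈ 1892.75.

1893 px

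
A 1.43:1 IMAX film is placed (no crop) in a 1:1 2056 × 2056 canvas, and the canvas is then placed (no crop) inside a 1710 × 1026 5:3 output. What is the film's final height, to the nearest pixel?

717 px

First fit — 1.43:1 IMAX into 2056×2056 spans the width: 2056.00 × 1437.76.
Second fit — the 1:1 canvas into 1710×1026 spans the height: 1026.00 × 1026.00 (×0.4990 from 2056×2056).
So the film's height is 1437.76 × 0.4990 ≈ 717.48.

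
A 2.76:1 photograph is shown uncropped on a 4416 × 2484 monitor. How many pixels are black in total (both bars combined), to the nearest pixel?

2.76:1 (2.760) > 16×9 (1.778), so the photograph fills the width.
That makes the image 1600.0000 px tall (4416 / 2.760).
2484 − 1600.0000 = 884.0000 px of bars.
Bar area = 884.0000 × 4416 ≈ 3903744 px.

3903744 pixels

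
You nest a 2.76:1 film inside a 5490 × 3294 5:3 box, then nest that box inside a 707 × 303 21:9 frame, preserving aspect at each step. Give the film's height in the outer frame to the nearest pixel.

2.76:1 in 5490×3294: fills the width, so the film is 5490.00 × 1989.13.
Second fit — the 5:3 canvas into 707×303 spans the height: 505.00 × 303.00 (×0.0920 from 5490×3294).
So the film's height is 1989.13 × 0.0920 ≈ 182.97.

183 px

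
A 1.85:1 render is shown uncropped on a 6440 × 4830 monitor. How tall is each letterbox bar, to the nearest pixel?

674 px

1.85:1 (1.850) > 4:3 (1.333), so the render fills the width.
The render is 6440 / 1.850 ≈ 3481.08 px tall.
Black = 4830 − 3481.08 = 1348.92 px, or 674.46 per bar.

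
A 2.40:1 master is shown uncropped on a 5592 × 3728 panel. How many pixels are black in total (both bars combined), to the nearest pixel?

2.40:1 (2.400) > 3:2 (1.500), so the master fills the width.
That makes the image 2330.0000 px tall (5592 / 2.400).
3728 − 2330.0000 = 1398.0000 px of bars.
That's 1398.0000 × 5592 ≈ 7817616 black pixels.

7817616 pixels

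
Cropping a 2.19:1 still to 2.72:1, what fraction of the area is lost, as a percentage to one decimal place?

19.5%

The width stays; only height is cut (since 2.72:1 is wider than 2.19:1).
Fraction kept = (2.190)/(2.720) ≈ 80.51%, so 19.49% is lost.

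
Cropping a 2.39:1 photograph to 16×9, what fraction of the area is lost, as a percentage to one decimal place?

25.6%

The height stays; only width is cut (since 16×9 is narrower than 2.39:1).
(1.778)/(2.390) ≈ 0.744 of the area survives, leaving 25.62% discarded.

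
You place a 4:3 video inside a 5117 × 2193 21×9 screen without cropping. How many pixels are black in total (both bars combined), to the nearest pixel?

4809249 pixels

4:3 is narrower than 21×9, so it spans the full height.
Content width = 2193 × 4/3 ≈ 2924.0000 px.
Leftover width: 5117 − 2924.0000 = 2193.0000 px.
Across the 2193-px span: 2193.0000 × 2193 ≈ 4809249 px.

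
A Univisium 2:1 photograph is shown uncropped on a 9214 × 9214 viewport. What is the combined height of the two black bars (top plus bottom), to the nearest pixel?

4607 px

Univisium 2:1 (2.000) > square (1.000), so the photograph fills the width.
The photograph is 9214 × 1/2 ≈ 4607.00 px tall.
9214 − 4607.00 = 4607.00 px of bars.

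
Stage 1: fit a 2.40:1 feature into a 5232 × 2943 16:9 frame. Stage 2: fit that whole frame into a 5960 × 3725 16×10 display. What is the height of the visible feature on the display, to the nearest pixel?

2.40:1 in 5232×2943: fills the width, so the feature is 5232.00 × 2180.00.
The 16:9 canvas is width-limited in 5960×3725, giving 5960.00 × 3352.50; scale factor 1.1391.
Applying the same ×1.1391: 2180.00 → 2483.33.

2483 px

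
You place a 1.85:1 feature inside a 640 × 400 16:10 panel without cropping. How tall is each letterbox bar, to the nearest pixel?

1.85:1 (1.850) > 16:10 (1.600), so the feature fills the width.
Content height = 640 / 1.850 ≈ 345.95 px.
Leftover height: 400 − 345.95 = 54.05 px → 27.03 each side.

27 px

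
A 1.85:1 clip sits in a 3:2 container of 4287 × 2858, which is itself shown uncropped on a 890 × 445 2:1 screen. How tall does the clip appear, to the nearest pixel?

Inside the 4287×2858 canvas the clip is width-limited at 4287.00 × 2317.30.
The 3:2 canvas is height-limited in 890×445, giving 667.50 × 445.00; scale factor 0.1557.
So the clip's height is 2317.30 × 0.1557 ≈ 360.81.

361 px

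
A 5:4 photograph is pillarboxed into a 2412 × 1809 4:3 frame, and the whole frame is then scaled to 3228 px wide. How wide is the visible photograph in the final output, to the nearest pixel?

3026 px

At 2412×1809 the photograph is height-limited, so width = 1809 × 5/4 ≈ 2261.25 px.
Scaling 2412 → 3228 is ×1.3383, so the width becomes 2261.25 × 1.3383 ≈ 3026.25 px.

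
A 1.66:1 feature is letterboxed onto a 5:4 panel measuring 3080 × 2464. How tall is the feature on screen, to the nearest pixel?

1855 px

1.66:1 (1.660) > 5:4 (1.250), so the feature fills the width.
The feature is 3080 / 1.660 ≈ 1855.42 px tall.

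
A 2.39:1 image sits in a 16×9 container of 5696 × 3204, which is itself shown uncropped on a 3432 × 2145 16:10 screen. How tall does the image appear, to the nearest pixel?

1436 px

2.39:1 in 5696×3204: fills the width, so the image is 5696.00 × 2383.26.
16×9 in 3432×2145: fills the width, so the intermediate becomes 3432.00 × 1930.50 — a scale of ×0.6025.
The image scales with it: height 2383.26 × 0.6025 ≈ 1435.98.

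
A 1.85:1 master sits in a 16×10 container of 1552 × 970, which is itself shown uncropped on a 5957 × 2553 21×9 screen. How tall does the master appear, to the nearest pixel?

First fit — 1.85:1 into 1552×970 spans the width: 1552.00 × 838.92.
16×10 in 5957×2553: fills the height, so the intermediate becomes 4084.80 × 2553.00 — a scale of ×2.6320.
Applying the same ×2.6320: 838.92 → 2208.00.

2208 px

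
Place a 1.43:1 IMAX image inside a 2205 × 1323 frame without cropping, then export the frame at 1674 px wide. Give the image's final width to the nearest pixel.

Fitted into 2205×1323, the image spans the height; its width is 1323 × 1.430 ≈ 1891.89 px.
Scaling 2205 → 1674 is ×0.7592, so the width becomes 1891.89 × 0.7592 ≈ 1436.29 px.

1436 px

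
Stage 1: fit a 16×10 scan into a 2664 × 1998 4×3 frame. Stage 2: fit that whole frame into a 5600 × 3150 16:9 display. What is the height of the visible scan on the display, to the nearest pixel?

2625 px

Inside the 2664×1998 canvas the scan is width-limited at 2664.00 × 1665.00.
4×3 in 5600×3150: fills the height, so the intermediate becomes 4200.00 × 3150.00 — a scale of ×1.5766.
The scan scales with it: height 1665.00 × 1.5766 ≈ 2625.00.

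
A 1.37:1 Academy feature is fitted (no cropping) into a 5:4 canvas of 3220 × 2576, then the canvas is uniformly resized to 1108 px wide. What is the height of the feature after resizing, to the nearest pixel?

In the 3220×2576 frame the feature fills the width: height = 3220 / 1.370 ≈ 2350.36 px.
Resizing to 1108 px wide multiplies everything by 0.3441: 2350.36 → 808.76 px.

809 px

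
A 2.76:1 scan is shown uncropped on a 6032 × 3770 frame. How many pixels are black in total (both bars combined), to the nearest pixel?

9557660 pixels

2.76:1 (2.760) > 16×10 (1.600), so the scan fills the width.
That makes the image 2185.5072 px tall (6032 / 2.760).
3770 − 2185.5072 = 1584.4928 px of bars.
Bar area = 1584.4928 × 6032 ≈ 9557660 px.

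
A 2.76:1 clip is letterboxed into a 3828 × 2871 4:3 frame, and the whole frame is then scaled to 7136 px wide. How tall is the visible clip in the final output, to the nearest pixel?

2586 px

In the 3828×2871 frame the clip fills the width: height = 3828 / 2.760 ≈ 1386.96 px.
The frame scales by 7136/3828 = 1.8642; 1386.96 × 1.8642 ≈ 2585.51 px.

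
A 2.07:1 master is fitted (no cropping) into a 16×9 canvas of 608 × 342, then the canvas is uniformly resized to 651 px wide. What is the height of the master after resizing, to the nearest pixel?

314 px

At 608×342 the master is width-limited, so height = 608 / 2.070 ≈ 293.72 px.
Resizing to 651 px wide multiplies everything by 1.0707: 293.72 → 314.49 px.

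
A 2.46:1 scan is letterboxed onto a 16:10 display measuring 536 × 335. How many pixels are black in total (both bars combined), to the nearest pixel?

Since 2.460 > 1.600, the scan is width-limited.
The scan is 536 / 2.460 ≈ 217.8862 px tall.
335 − 217.8862 = 117.1138 px of bars.
Bar area = 117.1138 × 536 ≈ 62773 px.

62773 pixels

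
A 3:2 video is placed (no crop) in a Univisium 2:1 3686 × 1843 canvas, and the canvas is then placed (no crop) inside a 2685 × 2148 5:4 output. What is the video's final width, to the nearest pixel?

2014 px

3:2 in 3686×1843: fills the height, so the video is 2764.50 × 1843.00.
Second fit — the Univisium 2:1 canvas into 2685×2148 spans the width: 2685.00 × 1342.50 (×0.7284 from 3686×1843).
So the video's width is 2764.50 × 0.7284 ≈ 2013.75.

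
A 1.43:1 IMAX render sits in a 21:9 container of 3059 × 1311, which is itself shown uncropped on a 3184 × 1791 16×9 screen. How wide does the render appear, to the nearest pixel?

1.43:1 IMAX in 3059×1311: fills the height, so the render is 1874.73 × 1311.00.
Second fit — the 21:9 canvas into 3184×1791 spans the width: 3184.00 × 1364.57 (×1.0409 from 3059×1311).
The render scales with it: width 1874.73 × 1.0409 ≈ 1951.34.

1951 px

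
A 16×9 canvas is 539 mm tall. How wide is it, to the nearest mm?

At 16×9, 539 / 9 × 16 ≈ 958.22.

958 mm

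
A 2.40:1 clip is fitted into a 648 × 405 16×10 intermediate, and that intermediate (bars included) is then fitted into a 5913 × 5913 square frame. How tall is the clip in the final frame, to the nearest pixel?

2464 px

First fit — 2.40:1 into 648×405 spans the width: 648.00 × 270.00.
Second fit — the 16×10 canvas into 5913×5913 spans the width: 5913.00 × 3695.62 (×9.1250 from 648×405).
Applying the same ×9.1250: 270.00 → 2463.75.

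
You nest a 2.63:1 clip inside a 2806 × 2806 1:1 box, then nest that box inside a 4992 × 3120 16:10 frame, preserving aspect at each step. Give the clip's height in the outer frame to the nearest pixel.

1186 px

2.63:1 in 2806×2806: fills the width, so the clip is 2806.00 × 1066.92.
The 1:1 canvas is height-limited in 4992×3120, giving 3120.00 × 3120.00; scale factor 1.1119.
The clip scales with it: height 1066.92 × 1.1119 ≈ 1186.31.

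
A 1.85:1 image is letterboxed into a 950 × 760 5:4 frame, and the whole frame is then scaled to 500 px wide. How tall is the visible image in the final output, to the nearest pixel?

270 px

Fitted into 950×760, the image spans the width; its height is 950 / 1.850 ≈ 513.51 px.
The frame scales by 500/950 = 0.5263; 513.51 × 0.5263 ≈ 270.27 px.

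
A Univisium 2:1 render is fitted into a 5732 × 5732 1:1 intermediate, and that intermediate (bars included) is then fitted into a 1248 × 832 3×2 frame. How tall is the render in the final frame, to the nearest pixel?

416 px

First fit — Univisium 2:1 into 5732×5732 spans the width: 5732.00 × 2866.00.
Second fit — the 1:1 canvas into 1248×832 spans the height: 832.00 × 832.00 (×0.1452 from 5732×5732).
So the render's height is 2866.00 × 0.1452 ≈ 416.00.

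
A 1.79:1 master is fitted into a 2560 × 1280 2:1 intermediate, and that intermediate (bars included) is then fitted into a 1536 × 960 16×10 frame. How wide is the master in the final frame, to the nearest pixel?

1.79:1 in 2560×1280: fills the height, so the master is 2291.20 × 1280.00.
2:1 in 1536×960: fills the width, so the intermediate becomes 1536.00 × 768.00 — a scale of ×0.6000.
So the master's width is 2291.20 × 0.6000 ≈ 1374.72.

1375 px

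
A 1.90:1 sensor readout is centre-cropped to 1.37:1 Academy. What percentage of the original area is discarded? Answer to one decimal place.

27.9%

Going from 1.90:1 to 1.37:1 Academy means cutting width while keeping height.
Fraction kept = (1.370)/(1.900) ≈ 72.11%, so 27.89% is lost.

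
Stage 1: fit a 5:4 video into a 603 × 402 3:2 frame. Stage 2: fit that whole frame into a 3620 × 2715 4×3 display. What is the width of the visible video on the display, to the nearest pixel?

First fit — 5:4 into 603×402 spans the height: 502.50 × 402.00.
3:2 in 3620×2715: fills the width, so the intermediate becomes 3620.00 × 2413.33 — a scale of ×6.0033.
The video scales with it: width 502.50 × 6.0033 ≈ 3016.67.

3017 px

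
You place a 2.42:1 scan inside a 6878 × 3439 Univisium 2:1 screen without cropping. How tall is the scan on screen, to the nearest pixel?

2.42:1 is wider than Univisium 2:1, so it spans the full width.
Content height = 6878 / 2.420 ≈ 2842.15 px.

2842 px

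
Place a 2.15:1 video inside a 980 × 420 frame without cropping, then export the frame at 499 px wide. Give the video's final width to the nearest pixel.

460 px

In the 980×420 frame the video fills the height: width = 420 × 2.150 ≈ 903.00 px.
Resizing to 499 px wide multiplies everything by 0.5092: 903.00 → 459.79 px.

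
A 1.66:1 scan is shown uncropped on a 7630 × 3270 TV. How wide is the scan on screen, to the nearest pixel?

1.66:1 (1.660) < 21×9 (2.333), so the scan fills the height.
That makes the image 5428.20 px wide (3270 × 1.660).

5428 px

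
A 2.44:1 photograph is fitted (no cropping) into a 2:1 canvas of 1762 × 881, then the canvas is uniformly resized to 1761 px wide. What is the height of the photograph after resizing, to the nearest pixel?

722 px

Fitted into 1762×881, the photograph spans the width; its height is 1762 / 2.440 ≈ 722.13 px.
The frame scales by 1761/1762 = 0.9994; 722.13 × 0.9994 ≈ 721.72 px.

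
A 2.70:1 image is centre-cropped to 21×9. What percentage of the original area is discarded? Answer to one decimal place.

21×9 is narrower than 2.70:1, so the crop keeps the full height and trims the width.
(2.333)/(2.700) ≈ 0.864 of the area survives, leaving 13.58% discarded.

13.6%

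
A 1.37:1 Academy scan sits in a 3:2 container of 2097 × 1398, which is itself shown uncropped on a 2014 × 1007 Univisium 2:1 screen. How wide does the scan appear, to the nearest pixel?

Inside the 2097×1398 canvas the scan is height-limited at 1915.26 × 1398.00.
Second fit — the 3:2 canvas into 2014×1007 spans the height: 1510.50 × 1007.00 (×0.7203 from 2097×1398).
The scan scales with it: width 1915.26 × 0.7203 ≈ 1379.59.

1380 px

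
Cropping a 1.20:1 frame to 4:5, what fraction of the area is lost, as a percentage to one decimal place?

33.3%

The height stays; only width is cut (since 4:5 is narrower than 1.20:1).
Area ratio = (0.800)/(1.200) = 66.67%; the remaining 33.33% is cropped out.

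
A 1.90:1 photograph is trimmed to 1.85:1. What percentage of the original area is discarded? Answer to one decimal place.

1.85:1 is narrower than 1.90:1, so the crop keeps the full height and trims the width.
Fraction kept = (1.850)/(1.900) ≈ 97.37%, so 2.63% is lost.

2.6%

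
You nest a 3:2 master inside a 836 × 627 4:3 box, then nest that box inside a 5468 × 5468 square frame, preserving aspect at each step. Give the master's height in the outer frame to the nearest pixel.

3645 px

Inside the 836×627 canvas the master is width-limited at 836.00 × 557.33.
Second fit — the 4:3 canvas into 5468×5468 spans the width: 5468.00 × 4101.00 (×6.5407 from 836×627).
Applying the same ×6.5407: 557.33 → 3645.33.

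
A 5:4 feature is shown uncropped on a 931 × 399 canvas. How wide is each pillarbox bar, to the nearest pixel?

216 px

5:4 (1.250) < 21×9 (2.333), so the feature fills the height.
The feature is 399 × 5/4 ≈ 498.75 px wide.
931 − 498.75 = 432.25 px of bars (216.12 each).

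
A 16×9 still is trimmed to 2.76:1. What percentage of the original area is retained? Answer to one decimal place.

64.4%

Going from 16×9 to 2.76:1 means cutting height while keeping width.
Fraction kept = (1.778)/(2.760) ≈ 64.41%.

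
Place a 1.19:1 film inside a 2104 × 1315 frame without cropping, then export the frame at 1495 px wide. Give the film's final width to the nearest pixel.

1112 px

In the 2104×1315 frame the film fills the height: width = 1315 × 1.190 ≈ 1564.85 px.
The frame scales by 1495/2104 = 0.7106; 1564.85 × 0.7106 ≈ 1111.91 px.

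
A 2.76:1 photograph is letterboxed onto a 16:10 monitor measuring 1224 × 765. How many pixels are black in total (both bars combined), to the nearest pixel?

2.76:1 is wider than 16:10, so it spans the full width.
Content height = 1224 / 2.760 ≈ 443.4783 px.
765 − 443.4783 = 321.5217 px of bars.
Across the 1224-px span: 321.5217 × 1224 ≈ 393543 px.

393543 pixels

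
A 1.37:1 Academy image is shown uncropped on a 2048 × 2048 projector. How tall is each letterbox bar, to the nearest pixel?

277 px

Since 1.370 > 1.000, the image is width-limited.
That makes the image 1494.89 px tall (2048 / 1.370).
Leftover height: 2048 − 1494.89 = 553.11 px → 276.55 each side.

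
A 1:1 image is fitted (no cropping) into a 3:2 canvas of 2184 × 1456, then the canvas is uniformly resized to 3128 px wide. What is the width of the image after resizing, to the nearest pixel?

In the 2184×1456 frame the image fills the height: width = 1456 × 1/1 ≈ 1456.00 px.
Scaling 2184 → 3128 is ×1.4322, so the width becomes 1456.00 × 1.4322 ≈ 2085.33 px.

2085 px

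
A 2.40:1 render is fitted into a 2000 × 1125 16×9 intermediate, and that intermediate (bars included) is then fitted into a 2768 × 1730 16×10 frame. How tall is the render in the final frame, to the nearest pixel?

1153 px

2.40:1 in 2000×1125: fills the width, so the render is 2000.00 × 833.33.
The 16×9 canvas is width-limited in 2768×1730, giving 2768.00 × 1557.00; scale factor 1.3840.
Applying the same ×1.3840: 833.33 → 1153.33.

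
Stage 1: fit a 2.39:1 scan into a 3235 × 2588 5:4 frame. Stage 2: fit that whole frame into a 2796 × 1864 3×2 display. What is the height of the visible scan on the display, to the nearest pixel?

975 px

First fit — 2.39:1 into 3235×2588 spans the width: 3235.00 × 1353.56.
The 5:4 canvas is height-limited in 2796×1864, giving 2330.00 × 1864.00; scale factor 0.7202.
Applying the same ×0.7202: 1353.56 → 974.90.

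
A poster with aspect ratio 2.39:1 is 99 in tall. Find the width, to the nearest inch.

99 × 2.390 = 236.61.

237 in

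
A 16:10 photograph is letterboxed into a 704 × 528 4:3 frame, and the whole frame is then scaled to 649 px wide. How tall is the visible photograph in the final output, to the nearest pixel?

At 704×528 the photograph is width-limited, so height = 704 × 10/16 ≈ 440.00 px.
Scaling 704 → 649 is ×0.9219, so the height becomes 440.00 × 0.9219 ≈ 405.62 px.

406 px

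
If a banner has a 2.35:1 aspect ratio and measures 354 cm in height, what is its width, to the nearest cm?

832 cm

Width = 354 × 2.350 = 831.90.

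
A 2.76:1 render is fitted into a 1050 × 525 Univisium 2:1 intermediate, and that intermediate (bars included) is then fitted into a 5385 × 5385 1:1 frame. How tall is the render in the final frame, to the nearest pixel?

Inside the 1050×525 canvas the render is width-limited at 1050.00 × 380.43.
The Univisium 2:1 canvas is width-limited in 5385×5385, giving 5385.00 × 2692.50; scale factor 5.1286.
Applying the same ×5.1286: 380.43 → 1951.09.

1951 px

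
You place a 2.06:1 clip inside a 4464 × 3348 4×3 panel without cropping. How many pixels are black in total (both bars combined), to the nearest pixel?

5272027 pixels

2.06:1 is wider than 4×3, so it spans the full width.
That makes the image 2166.9903 px tall (4464 / 2.060).
3348 − 2166.9903 = 1181.0097 px of bars.
Across the 4464-px span: 1181.0097 × 4464 ≈ 5272027 px.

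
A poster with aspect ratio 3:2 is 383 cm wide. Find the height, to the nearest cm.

Height = 383·2/3 = 255.33.

255 cm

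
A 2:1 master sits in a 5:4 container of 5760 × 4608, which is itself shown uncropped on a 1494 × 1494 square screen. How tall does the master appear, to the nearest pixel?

2:1 in 5760×4608: fills the width, so the master is 5760.00 × 2880.00.
Second fit — the 5:4 canvas into 1494×1494 spans the width: 1494.00 × 1195.20 (×0.2594 from 5760×4608).
The master scales with it: height 2880.00 × 0.2594 ≈ 747.00.

747 px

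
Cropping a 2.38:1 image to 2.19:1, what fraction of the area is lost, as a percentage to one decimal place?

The height stays; only width is cut (since 2.19:1 is narrower than 2.38:1).
Area ratio = (2.190)/(2.380) = 92.02%; the remaining 7.98% is cropped out.

8.0%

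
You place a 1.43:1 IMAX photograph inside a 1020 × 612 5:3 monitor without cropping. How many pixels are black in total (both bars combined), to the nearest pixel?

88642 pixels

Since 1.430 < 1.667, the photograph is height-limited.
The photograph is 612 × 1.430 ≈ 875.1600 px wide.
Black = 1020 − 875.1600 = 144.8400 px.
Across the 612-px span: 144.8400 × 612 ≈ 88642 px.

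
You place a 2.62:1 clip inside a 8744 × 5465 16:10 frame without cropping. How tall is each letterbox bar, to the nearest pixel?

2.62:1 (2.620) > 16:10 (1.600), so the clip fills the width.
The clip is 8744 / 2.620 ≈ 3337.40 px tall.
5465 − 3337.40 = 2127.60 px of bars (1063.80 each).

1064 px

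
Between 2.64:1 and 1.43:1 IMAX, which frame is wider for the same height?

2.64:1

2.64 and 1.43; 2.64 > 1.43.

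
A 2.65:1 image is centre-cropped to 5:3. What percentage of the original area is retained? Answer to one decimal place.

62.9%

Going from 2.65:1 to 5:3 means cutting width while keeping height.
Area ratio = (1.667)/(2.650) = 62.89% retained.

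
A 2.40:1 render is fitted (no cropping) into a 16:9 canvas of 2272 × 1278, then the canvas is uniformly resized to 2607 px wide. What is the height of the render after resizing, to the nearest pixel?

1086 px

In the 2272×1278 frame the render fills the width: height = 2272 / 2.400 ≈ 946.67 px.
Scaling 2272 → 2607 is ×1.1474, so the height becomes 946.67 × 1.1474 ≈ 1086.25 px.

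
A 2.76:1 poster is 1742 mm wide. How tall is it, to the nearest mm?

1742 / 2.760 = 631.16.

631 mm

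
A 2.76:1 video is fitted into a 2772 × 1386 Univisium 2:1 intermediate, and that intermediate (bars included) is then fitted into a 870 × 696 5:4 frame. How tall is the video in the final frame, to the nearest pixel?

315 px

Inside the 2772×1386 canvas the video is width-limited at 2772.00 × 1004.35.
Univisium 2:1 in 870×696: fills the width, so the intermediate becomes 870.00 × 435.00 — a scale of ×0.3139.
Applying the same ×0.3139: 1004.35 → 315.22.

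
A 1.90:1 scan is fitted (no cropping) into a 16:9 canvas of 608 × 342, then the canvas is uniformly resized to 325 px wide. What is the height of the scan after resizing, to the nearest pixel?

In the 608×342 frame the scan fills the width: height = 608 / 1.900 ≈ 320.00 px.
Scaling 608 → 325 is ×0.5345, so the height becomes 320.00 × 0.5345 ≈ 171.05 px.

171 px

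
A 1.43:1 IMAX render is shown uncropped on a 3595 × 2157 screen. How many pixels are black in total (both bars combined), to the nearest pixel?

1101127 pixels

1.43:1 IMAX is narrower than 5:3, so it spans the full height.
That makes the image 3084.5100 px wide (2157 × 1.430).
Leftover width: 3595 − 3084.5100 = 510.4900 px.
That's 510.4900 × 2157 ≈ 1101127 black pixels.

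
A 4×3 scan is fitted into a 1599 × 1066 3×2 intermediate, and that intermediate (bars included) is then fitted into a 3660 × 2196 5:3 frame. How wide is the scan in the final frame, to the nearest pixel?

2928 px

First fit — 4×3 into 1599×1066 spans the height: 1421.33 × 1066.00.
3×2 in 3660×2196: fills the height, so the intermediate becomes 3294.00 × 2196.00 — a scale of ×2.0600.
Applying the same ×2.0600: 1421.33 → 2928.00.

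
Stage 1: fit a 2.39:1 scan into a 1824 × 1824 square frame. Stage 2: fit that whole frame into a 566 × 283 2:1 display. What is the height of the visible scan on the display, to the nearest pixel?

118 px

First fit — 2.39:1 into 1824×1824 spans the width: 1824.00 × 763.18.
square in 566×283: fills the height, so the intermediate becomes 283.00 × 283.00 — a scale of ×0.1552.
So the scan's height is 763.18 × 0.1552 ≈ 118.41.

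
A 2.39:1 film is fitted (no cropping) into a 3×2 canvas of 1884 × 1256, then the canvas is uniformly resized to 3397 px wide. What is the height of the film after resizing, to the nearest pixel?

At 1884×1256 the film is width-limited, so height = 1884 / 2.390 ≈ 788.28 px.
The frame scales by 3397/1884 = 1.8031; 788.28 × 1.8031 ≈ 1421.34 px.

1421 px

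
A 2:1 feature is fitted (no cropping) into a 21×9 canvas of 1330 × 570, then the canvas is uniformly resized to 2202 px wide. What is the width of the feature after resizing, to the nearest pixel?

1887 px

In the 1330×570 frame the feature fills the height: width = 570 × 2/1 ≈ 1140.00 px.
Scaling 1330 → 2202 is ×1.6556, so the width becomes 1140.00 × 1.6556 ≈ 1887.43 px.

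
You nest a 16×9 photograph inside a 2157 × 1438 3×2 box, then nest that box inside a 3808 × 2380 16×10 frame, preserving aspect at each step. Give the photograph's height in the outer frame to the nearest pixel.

2008 px

First fit — 16×9 into 2157×1438 spans the width: 2157.00 × 1213.31.
3×2 in 3808×2380: fills the height, so the intermediate becomes 3570.00 × 2380.00 — a scale of ×1.6551.
The photograph scales with it: height 1213.31 × 1.6551 ≈ 2008.12.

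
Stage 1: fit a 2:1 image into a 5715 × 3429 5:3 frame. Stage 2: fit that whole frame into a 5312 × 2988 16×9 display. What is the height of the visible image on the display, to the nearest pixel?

2490 px

Inside the 5715×3429 canvas the image is width-limited at 5715.00 × 2857.50.
Second fit — the 5:3 canvas into 5312×2988 spans the height: 4980.00 × 2988.00 (×0.8714 from 5715×3429).
The image scales with it: height 2857.50 × 0.8714 ≈ 2490.00.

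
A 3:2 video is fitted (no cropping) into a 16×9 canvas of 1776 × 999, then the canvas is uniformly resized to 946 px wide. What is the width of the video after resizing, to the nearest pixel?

Fitted into 1776×999, the video spans the height; its width is 999 × 3/2 ≈ 1498.50 px.
Scaling 1776 → 946 is ×0.5327, so the width becomes 1498.50 × 0.5327 ≈ 798.19 px.

798 px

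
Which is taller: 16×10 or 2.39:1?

16×10 = 1.6 and 2.39; 2.39 > 1.6. The smaller width-to-height ratio is the taller frame.

16×10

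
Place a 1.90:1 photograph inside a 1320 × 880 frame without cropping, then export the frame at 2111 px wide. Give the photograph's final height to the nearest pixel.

1111 px

Fitted into 1320×880, the photograph spans the width; its height is 1320 / 1.900 ≈ 694.74 px.
Scaling 1320 → 2111 is ×1.5992, so the height becomes 694.74 × 1.5992 ≈ 1111.05 px.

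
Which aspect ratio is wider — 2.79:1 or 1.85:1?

2.79 and 1.85; 2.79 > 1.85.

2.79:1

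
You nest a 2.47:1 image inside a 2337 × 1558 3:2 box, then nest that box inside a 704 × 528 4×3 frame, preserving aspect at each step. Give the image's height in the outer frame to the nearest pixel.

First fit — 2.47:1 into 2337×1558 spans the width: 2337.00 × 946.15.
Second fit — the 3:2 canvas into 704×528 spans the width: 704.00 × 469.33 (×0.3012 from 2337×1558).
Applying the same ×0.3012: 946.15 → 285.02.

285 px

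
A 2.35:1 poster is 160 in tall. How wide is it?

At 2.35:1, 160 × 2.350 ≈ 376.

376 in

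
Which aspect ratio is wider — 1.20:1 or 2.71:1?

2.71:1

1.2 and 2.71; 2.71 > 1.2.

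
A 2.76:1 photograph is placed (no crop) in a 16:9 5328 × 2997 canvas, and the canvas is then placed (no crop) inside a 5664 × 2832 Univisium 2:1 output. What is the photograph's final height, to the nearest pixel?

1824 px

2.76:1 in 5328×2997: fills the width, so the photograph is 5328.00 × 1930.43.
Second fit — the 16:9 canvas into 5664×2832 spans the height: 5034.67 × 2832.00 (×0.9449 from 5328×2997).
The photograph scales with it: height 1930.43 × 0.9449 ≈ 1824.15.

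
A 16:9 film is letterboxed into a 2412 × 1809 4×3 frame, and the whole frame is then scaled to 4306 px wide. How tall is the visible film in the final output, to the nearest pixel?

Fitted into 2412×1809, the film spans the width; its height is 2412 × 9/16 ≈ 1356.75 px.
Scaling 2412 → 4306 is ×1.7852, so the height becomes 1356.75 × 1.7852 ≈ 2422.12 px.

2422 px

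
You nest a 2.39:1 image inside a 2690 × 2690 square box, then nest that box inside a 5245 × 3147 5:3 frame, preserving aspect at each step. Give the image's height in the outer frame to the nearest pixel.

2.39:1 in 2690×2690: fills the width, so the image is 2690.00 × 1125.52.
square in 5245×3147: fills the height, so the intermediate becomes 3147.00 × 3147.00 — a scale of ×1.1699.
Applying the same ×1.1699: 1125.52 → 1316.74.

1317 px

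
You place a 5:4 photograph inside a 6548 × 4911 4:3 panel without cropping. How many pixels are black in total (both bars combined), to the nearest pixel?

2009827 pixels

5:4 (1.250) < 4:3 (1.333), so the photograph fills the height.
The photograph is 4911 × 5/4 ≈ 6138.7500 px wide.
6548 − 6138.7500 = 409.2500 px of bars.
That's 409.2500 × 4911 ≈ 2009827 black pixels.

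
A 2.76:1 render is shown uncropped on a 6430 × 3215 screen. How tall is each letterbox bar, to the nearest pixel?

443 px

2.76:1 is wider than Univisium 2:1, so it spans the full width.
The render is 6430 / 2.760 ≈ 2329.71 px tall.
Black = 3215 − 2329.71 = 885.29 px, or 442.64 per bar.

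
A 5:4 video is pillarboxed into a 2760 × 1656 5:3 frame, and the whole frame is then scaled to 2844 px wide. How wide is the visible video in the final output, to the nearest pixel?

2133 px

In the 2760×1656 frame the video fills the height: width = 1656 × 5/4 ≈ 2070.00 px.
The frame scales by 2844/2760 = 1.0304; 2070.00 × 1.0304 ≈ 2133.00 px.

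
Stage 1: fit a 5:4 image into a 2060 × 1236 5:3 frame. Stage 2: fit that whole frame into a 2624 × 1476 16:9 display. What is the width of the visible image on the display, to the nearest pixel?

1845 px

5:4 in 2060×1236: fills the height, so the image is 1545.00 × 1236.00.
Second fit — the 5:3 canvas into 2624×1476 spans the height: 2460.00 × 1476.00 (×1.1942 from 2060×1236).
The image scales with it: width 1545.00 × 1.1942 ≈ 1845.00.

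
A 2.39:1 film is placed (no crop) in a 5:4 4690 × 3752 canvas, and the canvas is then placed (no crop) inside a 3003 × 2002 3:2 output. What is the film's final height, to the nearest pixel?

First fit — 2.39:1 into 4690×3752 spans the width: 4690.00 × 1962.34.
Second fit — the 5:4 canvas into 3003×2002 spans the height: 2502.50 × 2002.00 (×0.5336 from 4690×3752).
The film scales with it: height 1962.34 × 0.5336 ≈ 1047.07.

1047 px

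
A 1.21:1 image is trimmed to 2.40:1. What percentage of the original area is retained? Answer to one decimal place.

50.4%

2.40:1 is wider than 1.21:1, so the crop keeps the full width and trims the height.
Fraction kept = (1.210)/(2.400) ≈ 50.42%.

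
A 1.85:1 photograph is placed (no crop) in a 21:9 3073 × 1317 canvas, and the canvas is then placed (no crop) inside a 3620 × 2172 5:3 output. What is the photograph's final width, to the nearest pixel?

Inside the 3073×1317 canvas the photograph is height-limited at 2436.45 × 1317.00.
21:9 in 3620×2172: fills the width, so the intermediate becomes 3620.00 × 1551.43 — a scale of ×1.1780.
Applying the same ×1.1780: 2436.45 → 2870.14.

2870 px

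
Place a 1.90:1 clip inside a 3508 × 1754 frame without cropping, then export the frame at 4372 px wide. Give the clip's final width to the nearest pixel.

In the 3508×1754 frame the clip fills the height: width = 1754 × 1.900 ≈ 3332.60 px.
The frame scales by 4372/3508 = 1.2463; 3332.60 × 1.2463 ≈ 4153.40 px.

4153 px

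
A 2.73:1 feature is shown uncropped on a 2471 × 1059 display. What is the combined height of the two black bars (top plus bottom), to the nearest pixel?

154 px

Since 2.730 > 2.333, the feature is width-limited.
That makes the image 905.13 px tall (2471 / 2.730).
Black = 1059 − 905.13 = 153.87 px.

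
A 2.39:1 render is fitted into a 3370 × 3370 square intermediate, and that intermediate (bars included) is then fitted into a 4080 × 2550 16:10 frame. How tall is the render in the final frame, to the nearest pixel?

Inside the 3370×3370 canvas the render is width-limited at 3370.00 × 1410.04.
Second fit — the square canvas into 4080×2550 spans the height: 2550.00 × 2550.00 (×0.7567 from 3370×3370).
So the render's height is 1410.04 × 0.7567 ≈ 1066.95.

1067 px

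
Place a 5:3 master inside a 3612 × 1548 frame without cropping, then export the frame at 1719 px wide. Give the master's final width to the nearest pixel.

1228 px

At 3612×1548 the master is height-limited, so width = 1548 × 5/3 ≈ 2580.00 px.
Resizing to 1719 px wide multiplies everything by 0.4759: 2580.00 → 1227.86 px.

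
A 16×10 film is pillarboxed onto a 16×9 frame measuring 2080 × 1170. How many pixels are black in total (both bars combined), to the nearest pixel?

243360 pixels

Since 1.600 < 1.778, the film is height-limited.
That makes the image 1872.0000 px wide (1170 × 16/10).
Leftover width: 2080 − 1872.0000 = 208.0000 px.
Across the 1170-px span: 208.0000 × 1170 ≈ 243360 px.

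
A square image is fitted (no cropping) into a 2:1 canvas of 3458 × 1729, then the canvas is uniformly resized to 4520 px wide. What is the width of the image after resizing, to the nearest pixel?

Fitted into 3458×1729, the image spans the height; its width is 1729 × 1/1 ≈ 1729.00 px.
The frame scales by 4520/3458 = 1.3071; 1729.00 × 1.3071 ≈ 2260.00 px.

2260 px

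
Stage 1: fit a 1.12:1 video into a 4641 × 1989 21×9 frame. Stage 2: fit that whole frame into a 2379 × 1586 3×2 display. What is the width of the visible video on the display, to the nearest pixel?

Inside the 4641×1989 canvas the video is height-limited at 2227.68 × 1989.00.
21×9 in 2379×1586: fills the width, so the intermediate becomes 2379.00 × 1019.57 — a scale of ×0.5126.
Applying the same ×0.5126: 2227.68 → 1141.92.

1142 px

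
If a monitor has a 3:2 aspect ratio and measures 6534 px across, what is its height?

At 3:2, 6534 × 2/3 ≈ 4356.

4356 px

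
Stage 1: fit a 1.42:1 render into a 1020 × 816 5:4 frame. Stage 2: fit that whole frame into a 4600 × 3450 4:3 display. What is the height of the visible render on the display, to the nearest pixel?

Inside the 1020×816 canvas the render is width-limited at 1020.00 × 718.31.
The 5:4 canvas is height-limited in 4600×3450, giving 4312.50 × 3450.00; scale factor 4.2279.
Applying the same ×4.2279: 718.31 → 3036.97.

3037 px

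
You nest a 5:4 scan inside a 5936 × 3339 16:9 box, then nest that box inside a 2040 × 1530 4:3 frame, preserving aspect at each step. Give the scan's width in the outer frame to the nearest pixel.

Inside the 5936×3339 canvas the scan is height-limited at 4173.75 × 3339.00.
16:9 in 2040×1530: fills the width, so the intermediate becomes 2040.00 × 1147.50 — a scale of ×0.3437.
The scan scales with it: width 4173.75 × 0.3437 ≈ 1434.38.

1434 px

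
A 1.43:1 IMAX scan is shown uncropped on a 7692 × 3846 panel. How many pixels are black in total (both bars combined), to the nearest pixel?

1.43:1 IMAX is narrower than 2:1, so it spans the full height.
Content width = 3846 × 1.430 ≈ 5499.7800 px.
Black = 7692 − 5499.7800 = 2192.2200 px.
That's 2192.2200 × 3846 ≈ 8431278 black pixels.

8431278 pixels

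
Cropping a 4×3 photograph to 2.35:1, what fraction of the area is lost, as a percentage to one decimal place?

43.3%

The width stays; only height is cut (since 2.35:1 is wider than 4×3).
Area ratio = (1.333)/(2.350) = 56.74%; the remaining 43.26% is cropped out.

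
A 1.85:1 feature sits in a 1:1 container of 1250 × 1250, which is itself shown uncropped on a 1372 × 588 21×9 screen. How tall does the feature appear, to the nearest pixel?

First fit — 1.85:1 into 1250×1250 spans the width: 1250.00 × 675.68.
The 1:1 canvas is height-limited in 1372×588, giving 588.00 × 588.00; scale factor 0.4704.
Applying the same ×0.4704: 675.68 → 317.84.

318 px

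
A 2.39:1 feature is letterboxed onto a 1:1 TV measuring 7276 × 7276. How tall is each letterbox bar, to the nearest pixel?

2.39:1 is wider than 1:1, so it spans the full width.
Content height = 7276 / 2.390 ≈ 3044.35 px.
7276 − 3044.35 = 4231.65 px of bars (2115.82 each).

2116 px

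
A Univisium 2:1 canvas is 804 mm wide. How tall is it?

Height = 804 / 2 × 1 = 402.

402 mm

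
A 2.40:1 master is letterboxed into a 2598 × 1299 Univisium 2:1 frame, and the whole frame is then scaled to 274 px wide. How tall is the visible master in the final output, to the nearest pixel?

At 2598×1299 the master is width-limited, so height = 2598 / 2.400 ≈ 1082.50 px.
Scaling 2598 → 274 is ×0.1055, so the height becomes 1082.50 × 0.1055 ≈ 114.17 px.

114 px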